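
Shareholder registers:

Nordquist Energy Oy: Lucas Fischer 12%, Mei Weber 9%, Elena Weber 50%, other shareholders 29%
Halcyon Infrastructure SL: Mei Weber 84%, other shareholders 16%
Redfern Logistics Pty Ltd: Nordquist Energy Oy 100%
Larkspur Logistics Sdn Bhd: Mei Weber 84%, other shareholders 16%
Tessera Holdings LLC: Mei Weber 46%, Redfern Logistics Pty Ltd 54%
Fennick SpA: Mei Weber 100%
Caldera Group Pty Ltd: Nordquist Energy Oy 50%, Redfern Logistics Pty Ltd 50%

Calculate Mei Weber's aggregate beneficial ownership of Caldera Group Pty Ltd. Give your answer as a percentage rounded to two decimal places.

9.00%

Mei reaches Caldera along 2 paths.
Via Nordquist: 9% × 50% = 4.5%.
Via Nordquist → Redfern: 9% × 100% × 50% = 4.5%.
Total: 4.5% + 4.5% = 9%.
Rounded: 9.00%.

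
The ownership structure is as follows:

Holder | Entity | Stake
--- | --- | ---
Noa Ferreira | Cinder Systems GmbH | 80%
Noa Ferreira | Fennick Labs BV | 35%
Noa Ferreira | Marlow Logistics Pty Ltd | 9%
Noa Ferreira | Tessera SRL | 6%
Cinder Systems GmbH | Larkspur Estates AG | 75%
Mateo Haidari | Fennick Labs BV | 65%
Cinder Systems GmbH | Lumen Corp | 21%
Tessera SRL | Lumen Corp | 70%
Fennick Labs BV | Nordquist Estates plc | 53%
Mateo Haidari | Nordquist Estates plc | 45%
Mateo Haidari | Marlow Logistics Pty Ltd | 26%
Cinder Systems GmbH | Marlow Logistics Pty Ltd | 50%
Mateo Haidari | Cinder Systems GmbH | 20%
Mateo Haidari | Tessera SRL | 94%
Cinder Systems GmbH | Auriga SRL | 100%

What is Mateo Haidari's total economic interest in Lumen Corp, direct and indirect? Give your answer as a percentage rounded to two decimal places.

Mateo reaches Lumen along 2 paths.
Via Cinder: 20% × 21% = 4.2%.
Via Tessera: 94% × 70% = 65.8%.
Total: 4.2% + 65.8% = 70%.
Rounded: 70.00%.

70.00%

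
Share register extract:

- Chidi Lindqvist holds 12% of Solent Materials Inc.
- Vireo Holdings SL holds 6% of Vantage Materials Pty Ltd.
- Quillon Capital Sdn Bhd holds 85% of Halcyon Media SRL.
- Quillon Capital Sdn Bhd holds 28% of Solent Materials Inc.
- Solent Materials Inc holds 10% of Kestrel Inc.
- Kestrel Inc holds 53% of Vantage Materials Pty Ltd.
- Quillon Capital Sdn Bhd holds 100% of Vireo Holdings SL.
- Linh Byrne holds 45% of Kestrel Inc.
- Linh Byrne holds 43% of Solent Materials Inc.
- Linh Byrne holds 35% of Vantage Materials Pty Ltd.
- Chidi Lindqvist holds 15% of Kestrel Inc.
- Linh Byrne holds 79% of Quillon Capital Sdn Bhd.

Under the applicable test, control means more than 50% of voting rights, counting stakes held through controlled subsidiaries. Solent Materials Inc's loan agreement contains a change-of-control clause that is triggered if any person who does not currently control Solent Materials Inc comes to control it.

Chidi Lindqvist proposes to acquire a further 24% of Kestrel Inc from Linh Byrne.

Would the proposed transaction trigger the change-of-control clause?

No

The purchase adds only to Chidi's holdings (Linh's stake shrinks), so Chidi is the only person who could newly come to control Solent.
Chidi's largest direct stake is 15% in Kestrel, which does not meet the threshold, so Chidi controls no company.
In Solent, Chidi's side holds only 12%, not > 50%.
So before the transaction, Chidi does not control Solent.
After the purchase, Chidi's direct stake in Kestrel rises to 15% + 24% = 39%, and Linh's stake falls to 21%.
Chidi's side now holds 39% of Kestrel, not > 50%, so Chidi still does not control Kestrel.
After the transaction, Chidi's side holds 12% of Solent, not > 50%, so Chidi still does not control Solent.
No new person acquires control, so the clause is not triggered.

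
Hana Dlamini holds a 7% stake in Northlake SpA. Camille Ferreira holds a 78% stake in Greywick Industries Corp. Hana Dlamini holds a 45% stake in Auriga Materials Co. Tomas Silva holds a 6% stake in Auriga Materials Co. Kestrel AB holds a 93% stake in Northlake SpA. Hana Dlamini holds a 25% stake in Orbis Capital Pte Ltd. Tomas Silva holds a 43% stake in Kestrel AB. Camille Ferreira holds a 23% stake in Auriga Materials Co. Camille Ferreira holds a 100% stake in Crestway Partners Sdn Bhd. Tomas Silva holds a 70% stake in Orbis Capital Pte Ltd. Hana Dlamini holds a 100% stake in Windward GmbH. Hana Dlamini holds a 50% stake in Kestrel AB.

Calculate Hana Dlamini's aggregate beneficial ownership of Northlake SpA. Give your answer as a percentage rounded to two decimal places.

Hana reaches Northlake along 2 paths.
Via Kestrel: 50% × 93% = 46.5%.
Direct stake: 7% = 7%.
Total: 46.5% + 7% = 53.5%.
Rounded: 53.50%.

53.50%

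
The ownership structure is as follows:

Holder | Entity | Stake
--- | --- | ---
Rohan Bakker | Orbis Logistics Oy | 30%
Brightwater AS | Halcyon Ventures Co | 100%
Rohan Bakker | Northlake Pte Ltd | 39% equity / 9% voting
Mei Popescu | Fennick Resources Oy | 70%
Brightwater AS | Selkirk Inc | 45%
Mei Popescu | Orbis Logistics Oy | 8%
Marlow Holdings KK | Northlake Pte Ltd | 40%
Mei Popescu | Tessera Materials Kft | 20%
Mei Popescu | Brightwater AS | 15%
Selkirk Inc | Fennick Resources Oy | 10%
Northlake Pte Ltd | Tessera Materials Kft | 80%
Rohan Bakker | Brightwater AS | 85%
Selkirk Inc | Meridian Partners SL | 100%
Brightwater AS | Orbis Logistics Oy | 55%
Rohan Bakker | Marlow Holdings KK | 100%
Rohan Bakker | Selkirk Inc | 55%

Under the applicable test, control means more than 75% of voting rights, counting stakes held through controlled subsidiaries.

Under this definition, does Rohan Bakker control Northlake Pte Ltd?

No

Rohan holds 85% of Brightwater, so Rohan controls Brightwater.
Rohan holds 100% of Marlow, so Rohan controls Marlow.
Brightwater and Rohan together hold 45% + 55% = 100% of Selkirk, so Rohan controls Selkirk.
Rohan and Brightwater together hold 30% + 55% = 85% of Orbis, so Rohan controls Orbis.
Brightwater holds 100% of Halcyon, so Rohan controls Halcyon.
Selkirk holds 100% of Meridian, so Rohan controls Meridian.
In Northlake, Rohan's side holds only 40% + 9% = 49%, not > 75%.
So Rohan does not control Northlake.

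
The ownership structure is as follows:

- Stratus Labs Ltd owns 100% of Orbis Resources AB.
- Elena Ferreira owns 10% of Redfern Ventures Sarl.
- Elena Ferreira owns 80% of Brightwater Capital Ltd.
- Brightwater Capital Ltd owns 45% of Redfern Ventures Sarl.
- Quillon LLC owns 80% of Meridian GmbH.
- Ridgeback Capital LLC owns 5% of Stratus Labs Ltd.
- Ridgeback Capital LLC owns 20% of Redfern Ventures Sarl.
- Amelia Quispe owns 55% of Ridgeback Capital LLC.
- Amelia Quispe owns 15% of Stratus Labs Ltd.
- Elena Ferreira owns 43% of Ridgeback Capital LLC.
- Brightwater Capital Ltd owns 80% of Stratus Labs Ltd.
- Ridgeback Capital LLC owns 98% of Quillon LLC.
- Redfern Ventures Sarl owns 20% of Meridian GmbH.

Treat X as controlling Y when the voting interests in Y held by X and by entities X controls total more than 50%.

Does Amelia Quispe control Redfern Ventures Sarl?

No

Amelia holds 55% of Ridgeback, so Amelia controls Ridgeback.
Ridgeback holds 98% of Quillon, so Amelia controls Quillon.
Quillon holds 80% of Meridian, so Amelia controls Meridian.
In Redfern, Amelia's side holds only 20%, not > 50%.
So Amelia does not control Redfern.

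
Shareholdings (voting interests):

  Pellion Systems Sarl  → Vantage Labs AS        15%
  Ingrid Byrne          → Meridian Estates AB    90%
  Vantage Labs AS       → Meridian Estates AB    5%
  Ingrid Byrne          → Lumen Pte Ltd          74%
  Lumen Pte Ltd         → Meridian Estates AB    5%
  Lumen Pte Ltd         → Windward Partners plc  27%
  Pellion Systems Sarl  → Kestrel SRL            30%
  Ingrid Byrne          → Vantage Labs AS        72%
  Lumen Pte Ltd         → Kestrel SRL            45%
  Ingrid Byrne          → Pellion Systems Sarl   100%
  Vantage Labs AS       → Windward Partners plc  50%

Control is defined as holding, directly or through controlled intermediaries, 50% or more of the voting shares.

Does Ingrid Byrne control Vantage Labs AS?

Yes

Ingrid holds 100% of Pellion, so Ingrid controls Pellion.
Ingrid and Pellion together hold 72% + 15% = 87% of Vantage, so Ingrid controls Vantage.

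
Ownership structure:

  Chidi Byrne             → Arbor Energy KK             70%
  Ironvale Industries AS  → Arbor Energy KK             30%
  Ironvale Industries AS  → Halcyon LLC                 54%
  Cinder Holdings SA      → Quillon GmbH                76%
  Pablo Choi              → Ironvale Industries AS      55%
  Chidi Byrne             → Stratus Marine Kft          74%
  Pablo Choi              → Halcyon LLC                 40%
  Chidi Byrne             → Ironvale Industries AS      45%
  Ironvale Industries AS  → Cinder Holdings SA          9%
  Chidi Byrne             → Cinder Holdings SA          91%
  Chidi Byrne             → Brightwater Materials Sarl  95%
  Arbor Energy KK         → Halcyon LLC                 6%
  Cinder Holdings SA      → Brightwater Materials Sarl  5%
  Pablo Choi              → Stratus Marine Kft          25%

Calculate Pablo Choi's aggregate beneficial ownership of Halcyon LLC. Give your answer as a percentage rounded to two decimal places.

70.69%

Pablo reaches Halcyon along 3 paths.
Direct stake: 40% = 40%.
Via Ironvale → Arbor: 55% × 30% × 6% = 0.99%.
Via Ironvale: 55% × 54% = 29.7%.
Total: 40% + 0.99% + 29.7% = 70.69%.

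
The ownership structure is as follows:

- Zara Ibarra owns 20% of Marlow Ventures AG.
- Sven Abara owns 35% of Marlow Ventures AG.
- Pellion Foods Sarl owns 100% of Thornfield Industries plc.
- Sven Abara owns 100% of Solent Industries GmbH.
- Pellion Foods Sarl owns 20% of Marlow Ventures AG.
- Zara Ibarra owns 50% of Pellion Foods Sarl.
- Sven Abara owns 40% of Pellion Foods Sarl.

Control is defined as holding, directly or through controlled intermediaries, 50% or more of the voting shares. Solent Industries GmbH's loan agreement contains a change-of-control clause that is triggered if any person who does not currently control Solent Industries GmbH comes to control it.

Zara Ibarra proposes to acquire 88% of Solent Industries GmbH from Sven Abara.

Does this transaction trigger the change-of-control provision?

The purchase adds only to Zara's holdings (Sven's stake shrinks), so Zara is the only person who could newly come to control Solent.
Zara holds 50% of Pellion, so Zara controls Pellion.
Pellion holds 100% of Thornfield, so Zara controls Thornfield.
Neither Zara nor any entity Zara controls holds any voting interest in Solent.
So before the transaction, Zara does not control Solent.
After the purchase, Zara holds 88% of Solent directly, and Sven's stake falls to 12%.
Zara holds 88% of Solent, so Zara controls Solent.
Zara did not control Solent before and does after, so the clause is triggered.

Yes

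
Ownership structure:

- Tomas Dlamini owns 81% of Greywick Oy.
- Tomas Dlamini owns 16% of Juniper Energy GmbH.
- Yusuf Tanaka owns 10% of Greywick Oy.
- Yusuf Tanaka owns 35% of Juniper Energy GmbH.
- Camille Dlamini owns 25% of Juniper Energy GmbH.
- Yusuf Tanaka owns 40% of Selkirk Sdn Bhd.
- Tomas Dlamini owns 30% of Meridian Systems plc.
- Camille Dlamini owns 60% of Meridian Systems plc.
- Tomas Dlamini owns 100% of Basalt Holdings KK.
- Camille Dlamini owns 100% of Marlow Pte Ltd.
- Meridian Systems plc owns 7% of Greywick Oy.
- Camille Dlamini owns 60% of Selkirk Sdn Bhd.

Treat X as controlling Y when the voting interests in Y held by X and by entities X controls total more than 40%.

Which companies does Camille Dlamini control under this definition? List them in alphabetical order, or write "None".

Camille holds 60% of Meridian, so Camille controls Meridian.
Camille holds 60% of Selkirk, so Camille controls Selkirk.
Camille holds 100% of Marlow, so Camille controls Marlow.
No other company's threshold is met.

Marlow Pte Ltd, Meridian Systems plc, Selkirk Sdn Bhd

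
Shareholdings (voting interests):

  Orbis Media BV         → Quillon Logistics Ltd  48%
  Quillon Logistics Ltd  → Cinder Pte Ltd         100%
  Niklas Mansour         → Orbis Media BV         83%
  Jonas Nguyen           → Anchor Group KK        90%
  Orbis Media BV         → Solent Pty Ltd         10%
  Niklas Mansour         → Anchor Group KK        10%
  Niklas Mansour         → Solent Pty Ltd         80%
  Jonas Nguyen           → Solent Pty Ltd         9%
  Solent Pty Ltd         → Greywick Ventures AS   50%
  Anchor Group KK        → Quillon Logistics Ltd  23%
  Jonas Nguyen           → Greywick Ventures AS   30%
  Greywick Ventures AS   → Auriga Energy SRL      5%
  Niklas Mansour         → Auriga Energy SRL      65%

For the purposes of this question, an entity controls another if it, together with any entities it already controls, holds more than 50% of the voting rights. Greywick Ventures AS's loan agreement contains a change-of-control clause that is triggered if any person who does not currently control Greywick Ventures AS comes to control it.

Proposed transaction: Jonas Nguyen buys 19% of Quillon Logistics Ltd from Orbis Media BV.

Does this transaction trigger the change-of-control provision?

The purchase adds only to Jonas's holdings (Orbis's stake shrinks), so Jonas is the only person who could newly come to control Greywick.
Jonas holds 90% of Anchor, so Jonas controls Anchor.
In Greywick, Jonas's side holds only 30%, not > 50%.
So before the transaction, Jonas does not control Greywick.
After the purchase, Jonas holds 19% of Quillon directly, and Orbis's stake falls to 29%.
Jonas's side now holds 23% + 19% = 42% of Quillon, not > 50%, so Jonas still does not control Quillon.
After the transaction, Jonas's side holds 30% of Greywick, not > 50%, so Jonas still does not control Greywick.
No new person acquires control, so the clause is not triggered.

No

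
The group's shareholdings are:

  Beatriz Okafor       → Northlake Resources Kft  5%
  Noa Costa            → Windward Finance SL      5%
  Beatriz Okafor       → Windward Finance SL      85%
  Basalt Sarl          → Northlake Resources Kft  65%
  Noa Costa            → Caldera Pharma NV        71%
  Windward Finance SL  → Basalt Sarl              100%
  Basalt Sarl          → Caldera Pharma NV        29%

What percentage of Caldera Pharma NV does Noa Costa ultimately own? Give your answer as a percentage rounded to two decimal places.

72.45%

Noa reaches Caldera along 2 paths.
Via Windward → Basalt: 5% × 100% × 29% = 1.45%.
Direct stake: 71% = 71%.
Total: 1.45% + 71% = 72.45%.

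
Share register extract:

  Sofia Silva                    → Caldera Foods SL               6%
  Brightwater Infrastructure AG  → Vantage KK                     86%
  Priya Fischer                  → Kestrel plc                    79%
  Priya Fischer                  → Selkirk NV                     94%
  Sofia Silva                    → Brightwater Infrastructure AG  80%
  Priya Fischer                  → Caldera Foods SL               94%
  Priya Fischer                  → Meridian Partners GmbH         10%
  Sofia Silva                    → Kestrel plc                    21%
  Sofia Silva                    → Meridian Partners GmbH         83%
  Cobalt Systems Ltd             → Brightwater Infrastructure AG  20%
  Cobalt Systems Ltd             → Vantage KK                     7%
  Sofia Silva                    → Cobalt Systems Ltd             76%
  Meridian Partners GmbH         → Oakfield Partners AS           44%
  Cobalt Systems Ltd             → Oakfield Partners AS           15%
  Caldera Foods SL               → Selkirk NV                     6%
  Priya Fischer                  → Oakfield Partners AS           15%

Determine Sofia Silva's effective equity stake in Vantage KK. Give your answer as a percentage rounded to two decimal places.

Sofia reaches Vantage along 3 paths.
Via Cobalt: 76% × 7% = 5.32%.
Via Brightwater: 80% × 86% = 68.8%.
Via Cobalt → Brightwater: 76% × 20% × 86% = 13.072%.
Total: 5.32% + 68.8% + 13.072% = 87.192%.
Rounded: 87.19%.

87.19%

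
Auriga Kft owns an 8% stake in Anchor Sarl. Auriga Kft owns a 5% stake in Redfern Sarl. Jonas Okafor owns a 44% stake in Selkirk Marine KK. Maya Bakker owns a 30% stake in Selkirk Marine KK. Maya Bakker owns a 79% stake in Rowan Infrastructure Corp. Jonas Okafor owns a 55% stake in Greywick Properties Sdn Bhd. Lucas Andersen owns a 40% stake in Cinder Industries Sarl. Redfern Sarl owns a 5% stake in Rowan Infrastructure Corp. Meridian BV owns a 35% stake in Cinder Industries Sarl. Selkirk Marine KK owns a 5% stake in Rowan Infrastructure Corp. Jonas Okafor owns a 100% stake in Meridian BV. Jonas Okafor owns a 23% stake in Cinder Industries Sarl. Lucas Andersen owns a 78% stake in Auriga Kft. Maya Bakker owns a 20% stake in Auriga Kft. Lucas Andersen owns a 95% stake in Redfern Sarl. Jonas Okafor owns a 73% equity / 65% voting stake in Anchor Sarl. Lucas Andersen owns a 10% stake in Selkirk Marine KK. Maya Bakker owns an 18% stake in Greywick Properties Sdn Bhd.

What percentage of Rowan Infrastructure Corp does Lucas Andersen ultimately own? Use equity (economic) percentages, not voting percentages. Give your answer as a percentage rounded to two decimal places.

Lucas reaches Rowan along 3 paths.
Via Auriga → Redfern: 78% × 5% × 5% = 0.195%.
Via Redfern: 95% × 5% = 4.75%.
Via Selkirk: 10% × 5% = 0.5%.
Total: 0.195% + 4.75% + 0.5% = 5.445%.
Rounded: 5.45%.

5.45%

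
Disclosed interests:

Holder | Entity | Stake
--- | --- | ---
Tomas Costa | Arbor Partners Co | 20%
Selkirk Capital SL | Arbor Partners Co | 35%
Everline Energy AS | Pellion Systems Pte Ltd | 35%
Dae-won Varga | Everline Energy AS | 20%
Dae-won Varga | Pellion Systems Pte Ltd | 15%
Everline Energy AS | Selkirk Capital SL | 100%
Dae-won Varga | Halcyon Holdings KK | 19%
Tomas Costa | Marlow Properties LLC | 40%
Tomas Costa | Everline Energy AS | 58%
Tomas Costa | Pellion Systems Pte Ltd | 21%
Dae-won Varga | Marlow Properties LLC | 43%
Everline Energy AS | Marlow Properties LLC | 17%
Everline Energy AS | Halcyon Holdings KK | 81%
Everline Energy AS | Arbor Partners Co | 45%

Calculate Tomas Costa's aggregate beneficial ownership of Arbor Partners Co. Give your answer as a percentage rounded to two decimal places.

66.40%

Tomas reaches Arbor along 3 paths.
Via Everline → Selkirk: 58% × 100% × 35% = 20.3%.
Via Everline: 58% × 45% = 26.1%.
Direct stake: 20% = 20%.
Total: 20.3% + 26.1% + 20% = 66.4%.
Rounded: 66.40%.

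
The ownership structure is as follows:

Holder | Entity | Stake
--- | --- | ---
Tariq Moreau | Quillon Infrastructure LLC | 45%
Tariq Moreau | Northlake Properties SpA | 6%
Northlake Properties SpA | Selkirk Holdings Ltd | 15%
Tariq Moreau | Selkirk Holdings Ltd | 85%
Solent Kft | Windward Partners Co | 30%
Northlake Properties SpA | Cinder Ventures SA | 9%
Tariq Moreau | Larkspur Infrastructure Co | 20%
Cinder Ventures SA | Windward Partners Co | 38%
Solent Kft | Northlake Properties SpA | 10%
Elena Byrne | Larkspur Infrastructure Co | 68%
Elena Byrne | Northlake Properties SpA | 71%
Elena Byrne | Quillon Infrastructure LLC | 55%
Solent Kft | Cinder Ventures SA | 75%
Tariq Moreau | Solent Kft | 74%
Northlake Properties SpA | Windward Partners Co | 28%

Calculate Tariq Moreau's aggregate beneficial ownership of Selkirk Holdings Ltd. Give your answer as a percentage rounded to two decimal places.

87.01%

Tariq reaches Selkirk along 3 paths.
Via Northlake: 6% × 15% = 0.9%.
Via Solent → Northlake: 74% × 10% × 15% = 1.11%.
Direct stake: 85% = 85%.
Total: 0.9% + 1.11% + 85% = 87.01%.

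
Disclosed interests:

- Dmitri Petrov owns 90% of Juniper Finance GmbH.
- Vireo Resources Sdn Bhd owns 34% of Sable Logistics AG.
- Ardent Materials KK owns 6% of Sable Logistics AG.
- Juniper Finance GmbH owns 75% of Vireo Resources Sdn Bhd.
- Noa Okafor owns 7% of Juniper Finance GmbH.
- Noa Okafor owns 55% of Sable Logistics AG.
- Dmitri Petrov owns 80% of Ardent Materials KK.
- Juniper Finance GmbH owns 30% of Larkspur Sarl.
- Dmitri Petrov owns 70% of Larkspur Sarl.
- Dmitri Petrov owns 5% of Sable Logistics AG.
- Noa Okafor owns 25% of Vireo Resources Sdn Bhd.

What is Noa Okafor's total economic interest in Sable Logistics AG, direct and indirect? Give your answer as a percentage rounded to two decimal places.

Noa reaches Sable along 3 paths.
Via Juniper → Vireo: 7% × 75% × 34% = 1.785%.
Via Vireo: 25% × 34% = 8.5%.
Direct stake: 55% = 55%.
Total: 1.785% + 8.5% + 55% = 65.285%.
Rounded: 65.29%.

65.29%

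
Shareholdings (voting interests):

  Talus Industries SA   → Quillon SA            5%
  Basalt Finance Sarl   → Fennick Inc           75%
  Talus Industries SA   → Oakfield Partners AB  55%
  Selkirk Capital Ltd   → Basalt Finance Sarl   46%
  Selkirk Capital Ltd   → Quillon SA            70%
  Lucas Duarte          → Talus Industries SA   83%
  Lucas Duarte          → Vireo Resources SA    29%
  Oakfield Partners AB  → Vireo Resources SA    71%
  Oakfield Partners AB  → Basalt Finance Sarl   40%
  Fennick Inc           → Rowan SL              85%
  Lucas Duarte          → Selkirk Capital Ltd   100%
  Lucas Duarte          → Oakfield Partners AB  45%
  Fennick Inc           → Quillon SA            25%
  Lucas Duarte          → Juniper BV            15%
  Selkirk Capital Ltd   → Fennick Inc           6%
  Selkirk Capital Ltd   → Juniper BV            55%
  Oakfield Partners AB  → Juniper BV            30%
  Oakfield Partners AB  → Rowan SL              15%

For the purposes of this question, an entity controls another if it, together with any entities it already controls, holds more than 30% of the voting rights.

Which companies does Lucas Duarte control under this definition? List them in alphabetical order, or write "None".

Basalt Finance Sarl, Fennick Inc, Juniper BV, Oakfield Partners AB, Quillon SA, Rowan SL, Selkirk Capital Ltd, Talus Industries SA, Vireo Resources SA

Lucas holds 83% of Talus, so Lucas controls Talus.
Lucas and Talus together hold 45% + 55% = 100% of Oakfield, so Lucas controls Oakfield.
Lucas holds 100% of Selkirk, so Lucas controls Selkirk.
Oakfield and Selkirk together hold 40% + 46% = 86% of Basalt, so Lucas controls Basalt.
Selkirk and Oakfield and Lucas together hold 55% + 30% + 15% = 100% of Juniper, so Lucas controls Juniper.
Selkirk and Basalt together hold 6% + 75% = 81% of Fennick, so Lucas controls Fennick.
Lucas and Oakfield together hold 29% + 71% = 100% of Vireo, so Lucas controls Vireo.
Fennick and Oakfield together hold 85% + 15% = 100% of Rowan, so Lucas controls Rowan.
Selkirk and Talus and Fennick together hold 70% + 5% + 25% = 100% of Quillon, so Lucas controls Quillon.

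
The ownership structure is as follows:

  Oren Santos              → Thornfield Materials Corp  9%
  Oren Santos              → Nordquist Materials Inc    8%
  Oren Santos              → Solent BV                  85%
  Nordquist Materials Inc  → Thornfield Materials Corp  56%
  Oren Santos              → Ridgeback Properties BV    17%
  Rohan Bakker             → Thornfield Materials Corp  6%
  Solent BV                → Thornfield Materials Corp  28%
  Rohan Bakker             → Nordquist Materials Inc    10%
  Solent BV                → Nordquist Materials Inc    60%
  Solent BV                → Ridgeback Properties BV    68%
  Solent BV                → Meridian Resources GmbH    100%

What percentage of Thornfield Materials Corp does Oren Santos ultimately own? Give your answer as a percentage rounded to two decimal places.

65.84%

Oren reaches Thornfield along 4 paths.
Via Solent: 85% × 28% = 23.8%.
Via Solent → Nordquist: 85% × 60% × 56% = 28.56%.
Via Nordquist: 8% × 56% = 4.48%.
Direct stake: 9% = 9%.
Total: 23.8% + 28.56% + 4.48% + 9% = 65.84%.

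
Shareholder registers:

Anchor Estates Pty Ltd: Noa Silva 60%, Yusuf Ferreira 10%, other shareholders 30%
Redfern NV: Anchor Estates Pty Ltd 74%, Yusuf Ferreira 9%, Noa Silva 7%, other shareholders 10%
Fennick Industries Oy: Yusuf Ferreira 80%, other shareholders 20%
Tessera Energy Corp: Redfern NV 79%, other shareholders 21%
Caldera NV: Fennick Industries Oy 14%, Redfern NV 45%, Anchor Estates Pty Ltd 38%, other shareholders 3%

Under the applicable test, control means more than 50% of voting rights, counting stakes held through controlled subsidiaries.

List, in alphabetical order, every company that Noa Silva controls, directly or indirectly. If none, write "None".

Anchor Estates Pty Ltd, Caldera NV, Redfern NV, Tessera Energy Corp

Noa holds 60% of Anchor, so Noa controls Anchor.
Anchor and Noa together hold 74% + 7% = 81% of Redfern, so Noa controls Redfern.
Redfern holds 79% of Tessera, so Noa controls Tessera.
Redfern and Anchor together hold 45% + 38% = 83% of Caldera, so Noa controls Caldera.
No other company's threshold is met.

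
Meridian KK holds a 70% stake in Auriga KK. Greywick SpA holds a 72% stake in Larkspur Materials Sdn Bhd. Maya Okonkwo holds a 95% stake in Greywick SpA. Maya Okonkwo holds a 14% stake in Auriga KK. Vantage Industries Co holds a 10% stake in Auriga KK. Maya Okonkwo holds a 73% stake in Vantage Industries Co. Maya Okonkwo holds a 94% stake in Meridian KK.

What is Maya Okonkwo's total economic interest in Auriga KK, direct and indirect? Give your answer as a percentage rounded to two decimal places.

Maya reaches Auriga along 3 paths.
Direct stake: 14% = 14%.
Via Meridian: 94% × 70% = 65.8%.
Via Vantage: 73% × 10% = 7.3%.
Total: 14% + 65.8% + 7.3% = 87.1%.
Rounded: 87.10%.

87.10%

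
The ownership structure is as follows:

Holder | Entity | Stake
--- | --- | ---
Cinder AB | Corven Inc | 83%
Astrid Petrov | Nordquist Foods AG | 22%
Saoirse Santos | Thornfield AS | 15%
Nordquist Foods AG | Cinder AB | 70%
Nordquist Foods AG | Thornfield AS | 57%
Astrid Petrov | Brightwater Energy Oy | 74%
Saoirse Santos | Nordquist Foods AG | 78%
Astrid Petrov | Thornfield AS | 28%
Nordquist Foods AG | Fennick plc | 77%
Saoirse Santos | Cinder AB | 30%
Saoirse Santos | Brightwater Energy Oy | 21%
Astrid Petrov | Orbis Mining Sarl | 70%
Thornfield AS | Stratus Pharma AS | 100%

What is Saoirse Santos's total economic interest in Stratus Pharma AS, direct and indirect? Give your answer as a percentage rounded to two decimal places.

59.46%

Saoirse reaches Stratus along 2 paths.
Via Nordquist → Thornfield: 78% × 57% × 100% = 44.46%.
Via Thornfield: 15% × 100% = 15%.
Total: 44.46% + 15% = 59.46%.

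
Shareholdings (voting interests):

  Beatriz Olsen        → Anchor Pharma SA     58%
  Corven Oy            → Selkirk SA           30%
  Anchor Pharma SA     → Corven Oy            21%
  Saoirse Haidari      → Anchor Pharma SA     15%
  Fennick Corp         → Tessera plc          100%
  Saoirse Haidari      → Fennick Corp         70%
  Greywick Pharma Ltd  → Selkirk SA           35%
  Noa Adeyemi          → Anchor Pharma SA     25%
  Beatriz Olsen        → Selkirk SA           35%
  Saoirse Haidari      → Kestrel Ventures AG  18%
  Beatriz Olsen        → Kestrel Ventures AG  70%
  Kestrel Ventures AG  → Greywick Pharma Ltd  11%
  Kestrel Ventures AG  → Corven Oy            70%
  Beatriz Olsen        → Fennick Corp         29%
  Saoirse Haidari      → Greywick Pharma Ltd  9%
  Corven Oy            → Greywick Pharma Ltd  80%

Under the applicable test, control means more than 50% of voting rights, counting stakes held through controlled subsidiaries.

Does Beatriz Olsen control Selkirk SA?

Yes

Beatriz holds 70% of Kestrel, so Beatriz controls Kestrel.
Beatriz holds 58% of Anchor, so Beatriz controls Anchor.
Anchor and Kestrel together hold 21% + 70% = 91% of Corven, so Beatriz controls Corven.
Kestrel and Corven together hold 11% + 80% = 91% of Greywick, so Beatriz controls Greywick.
Greywick and Beatriz and Corven together hold 35% + 35% + 30% = 100% of Selkirk, so Beatriz controls Selkirk.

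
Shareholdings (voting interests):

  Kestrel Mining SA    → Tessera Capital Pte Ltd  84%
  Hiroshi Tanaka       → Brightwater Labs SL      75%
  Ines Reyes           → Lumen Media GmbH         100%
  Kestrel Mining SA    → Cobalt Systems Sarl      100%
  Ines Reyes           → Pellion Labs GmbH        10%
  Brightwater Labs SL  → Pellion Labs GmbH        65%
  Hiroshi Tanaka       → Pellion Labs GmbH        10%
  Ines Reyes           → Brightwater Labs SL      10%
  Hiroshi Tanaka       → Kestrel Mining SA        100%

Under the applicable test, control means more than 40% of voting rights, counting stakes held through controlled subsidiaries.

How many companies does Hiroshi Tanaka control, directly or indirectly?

5

Hiroshi holds 100% of Kestrel, so Hiroshi controls Kestrel.
Hiroshi holds 75% of Brightwater, so Hiroshi controls Brightwater.
Kestrel holds 84% of Tessera, so Hiroshi controls Tessera.
Hiroshi and Brightwater together hold 10% + 65% = 75% of Pellion, so Hiroshi controls Pellion.
Kestrel holds 100% of Cobalt, so Hiroshi controls Cobalt.
No other company's threshold is met.
Hiroshi controls 5 companies.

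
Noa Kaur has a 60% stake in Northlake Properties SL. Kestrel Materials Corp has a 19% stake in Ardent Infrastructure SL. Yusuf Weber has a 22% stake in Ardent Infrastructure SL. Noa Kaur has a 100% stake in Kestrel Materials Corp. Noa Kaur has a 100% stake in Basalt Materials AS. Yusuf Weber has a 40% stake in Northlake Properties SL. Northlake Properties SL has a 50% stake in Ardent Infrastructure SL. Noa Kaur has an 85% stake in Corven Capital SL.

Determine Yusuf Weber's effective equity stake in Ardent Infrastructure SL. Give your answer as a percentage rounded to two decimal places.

42.00%

Yusuf reaches Ardent along 2 paths.
Via Northlake: 40% × 50% = 20%.
Direct stake: 22% = 22%.
Total: 20% + 22% = 42%.
Rounded: 42.00%.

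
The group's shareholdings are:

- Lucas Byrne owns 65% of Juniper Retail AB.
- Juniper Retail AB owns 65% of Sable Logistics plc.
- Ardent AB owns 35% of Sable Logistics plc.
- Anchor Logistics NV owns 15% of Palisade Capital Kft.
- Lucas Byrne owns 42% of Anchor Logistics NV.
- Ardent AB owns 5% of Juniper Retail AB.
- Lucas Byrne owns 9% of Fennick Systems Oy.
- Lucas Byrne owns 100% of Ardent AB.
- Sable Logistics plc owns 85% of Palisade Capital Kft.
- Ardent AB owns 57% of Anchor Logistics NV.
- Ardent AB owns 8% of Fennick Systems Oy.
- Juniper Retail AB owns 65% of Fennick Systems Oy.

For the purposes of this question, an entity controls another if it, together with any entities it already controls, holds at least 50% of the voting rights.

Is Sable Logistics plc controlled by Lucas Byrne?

Lucas holds 100% of Ardent, so Lucas controls Ardent.
Ardent and Lucas together hold 5% + 65% = 70% of Juniper, so Lucas controls Juniper.
Juniper and Ardent together hold 65% + 35% = 100% of Sable, so Lucas controls Sable.

Yes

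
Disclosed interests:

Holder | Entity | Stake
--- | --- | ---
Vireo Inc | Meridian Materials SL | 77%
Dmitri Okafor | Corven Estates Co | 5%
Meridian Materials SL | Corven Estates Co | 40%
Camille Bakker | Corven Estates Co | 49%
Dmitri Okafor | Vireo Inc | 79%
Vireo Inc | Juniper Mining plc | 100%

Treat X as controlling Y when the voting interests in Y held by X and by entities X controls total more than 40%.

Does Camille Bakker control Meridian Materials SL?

Camille holds 49% of Corven, so Camille controls Corven.
Neither Camille nor any entity Camille controls holds any voting interest in Meridian.
So Camille does not control Meridian.

No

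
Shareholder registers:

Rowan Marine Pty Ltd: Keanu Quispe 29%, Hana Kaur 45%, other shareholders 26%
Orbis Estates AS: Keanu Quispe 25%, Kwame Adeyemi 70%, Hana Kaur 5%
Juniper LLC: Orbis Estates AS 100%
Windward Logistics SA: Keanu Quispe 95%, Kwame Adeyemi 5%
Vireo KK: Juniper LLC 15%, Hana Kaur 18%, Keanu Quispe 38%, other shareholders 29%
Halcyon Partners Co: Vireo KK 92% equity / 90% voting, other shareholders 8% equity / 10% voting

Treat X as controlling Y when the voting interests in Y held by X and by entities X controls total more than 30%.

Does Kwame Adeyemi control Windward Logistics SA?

Kwame holds 70% of Orbis, so Kwame controls Orbis.
Orbis holds 100% of Juniper, so Kwame controls Juniper.
In Windward, Kwame's side holds only 5%, not > 30%.
So Kwame does not control Windward.

No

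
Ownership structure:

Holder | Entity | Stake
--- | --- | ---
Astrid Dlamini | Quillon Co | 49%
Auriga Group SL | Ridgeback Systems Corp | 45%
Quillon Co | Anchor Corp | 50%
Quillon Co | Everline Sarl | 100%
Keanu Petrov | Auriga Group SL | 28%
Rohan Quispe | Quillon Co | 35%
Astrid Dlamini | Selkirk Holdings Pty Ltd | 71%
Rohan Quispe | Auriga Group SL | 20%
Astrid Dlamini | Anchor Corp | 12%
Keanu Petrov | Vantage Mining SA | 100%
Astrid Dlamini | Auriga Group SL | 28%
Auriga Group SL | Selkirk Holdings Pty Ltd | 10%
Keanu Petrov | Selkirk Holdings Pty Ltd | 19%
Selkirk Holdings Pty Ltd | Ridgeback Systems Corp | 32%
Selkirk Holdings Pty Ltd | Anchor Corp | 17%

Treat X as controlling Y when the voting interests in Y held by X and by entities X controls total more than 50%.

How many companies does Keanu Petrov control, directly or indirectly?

1

Keanu holds 100% of Vantage, so Keanu controls Vantage.
No other company's threshold is met.
Keanu controls 1 company.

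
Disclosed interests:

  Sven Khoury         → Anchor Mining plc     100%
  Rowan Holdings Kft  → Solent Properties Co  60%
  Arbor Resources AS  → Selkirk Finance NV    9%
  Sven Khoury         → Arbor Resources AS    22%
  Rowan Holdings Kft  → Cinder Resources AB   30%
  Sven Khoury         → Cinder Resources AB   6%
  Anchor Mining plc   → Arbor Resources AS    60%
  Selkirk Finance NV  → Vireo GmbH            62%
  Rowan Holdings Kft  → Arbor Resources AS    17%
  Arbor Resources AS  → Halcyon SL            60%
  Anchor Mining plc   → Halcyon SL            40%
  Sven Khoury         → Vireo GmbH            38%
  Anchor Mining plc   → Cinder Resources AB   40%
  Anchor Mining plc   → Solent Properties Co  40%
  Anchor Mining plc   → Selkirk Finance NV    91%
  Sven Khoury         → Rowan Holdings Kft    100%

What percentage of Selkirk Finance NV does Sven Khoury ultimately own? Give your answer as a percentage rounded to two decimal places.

Sven reaches Selkirk along 4 paths.
Via Anchor → Arbor: 100% × 60% × 9% = 5.4%.
Via Arbor: 22% × 9% = 1.98%.
Via Rowan → Arbor: 100% × 17% × 9% = 1.53%.
Via Anchor: 100% × 91% = 91%.
Total: 5.4% + 1.98% + 1.53% + 91% = 99.91%.

99.91%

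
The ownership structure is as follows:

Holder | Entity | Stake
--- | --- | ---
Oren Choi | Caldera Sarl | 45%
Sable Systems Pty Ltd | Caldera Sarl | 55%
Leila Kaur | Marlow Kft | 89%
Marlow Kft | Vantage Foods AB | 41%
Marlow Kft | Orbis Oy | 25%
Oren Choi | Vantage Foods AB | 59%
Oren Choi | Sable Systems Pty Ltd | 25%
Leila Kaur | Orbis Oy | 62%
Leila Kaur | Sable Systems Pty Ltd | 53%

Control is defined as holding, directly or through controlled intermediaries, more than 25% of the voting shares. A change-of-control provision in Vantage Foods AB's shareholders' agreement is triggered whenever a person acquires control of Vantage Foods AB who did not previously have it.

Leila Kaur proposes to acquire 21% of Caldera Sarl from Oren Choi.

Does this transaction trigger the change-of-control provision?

No

The purchase adds only to Leila's holdings (Oren's stake shrinks), so Leila is the only person who could newly come to control Vantage.
Leila holds 89% of Marlow, so Leila controls Marlow.
Marlow holds 41% of Vantage, so Leila controls Vantage.
So Leila already controls Vantage before the transaction.
After the purchase, Leila holds 21% of Caldera directly, and Oren's stake falls to 24%.
Leila controlled Vantage already, so this is not a new person acquiring control; every other person's position is unchanged or reduced.
No new person acquires control, so the clause is not triggered.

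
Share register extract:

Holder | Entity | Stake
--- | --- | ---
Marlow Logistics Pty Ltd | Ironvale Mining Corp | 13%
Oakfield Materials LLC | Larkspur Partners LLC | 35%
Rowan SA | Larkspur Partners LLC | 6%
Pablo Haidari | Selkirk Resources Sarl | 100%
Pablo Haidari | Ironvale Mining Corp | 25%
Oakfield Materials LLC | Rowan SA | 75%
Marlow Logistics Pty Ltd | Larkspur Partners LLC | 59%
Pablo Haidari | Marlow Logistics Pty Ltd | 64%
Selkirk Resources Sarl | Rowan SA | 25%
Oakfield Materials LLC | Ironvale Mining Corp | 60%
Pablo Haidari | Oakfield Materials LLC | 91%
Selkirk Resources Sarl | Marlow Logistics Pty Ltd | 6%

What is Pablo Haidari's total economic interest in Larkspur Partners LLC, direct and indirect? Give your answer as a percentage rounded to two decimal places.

Pablo reaches Larkspur along 5 paths.
Via Oakfield: 91% × 35% = 31.85%.
Via Selkirk → Rowan: 100% × 25% × 6% = 1.5%.
Via Oakfield → Rowan: 91% × 75% × 6% = 4.095%.
Via Marlow: 64% × 59% = 37.76%.
Via Selkirk → Marlow: 100% × 6% × 59% = 3.54%.
Total: 31.85% + 1.5% + 4.095% + 37.76% + 3.54% = 78.745%.
Rounded: 78.75%.

78.75%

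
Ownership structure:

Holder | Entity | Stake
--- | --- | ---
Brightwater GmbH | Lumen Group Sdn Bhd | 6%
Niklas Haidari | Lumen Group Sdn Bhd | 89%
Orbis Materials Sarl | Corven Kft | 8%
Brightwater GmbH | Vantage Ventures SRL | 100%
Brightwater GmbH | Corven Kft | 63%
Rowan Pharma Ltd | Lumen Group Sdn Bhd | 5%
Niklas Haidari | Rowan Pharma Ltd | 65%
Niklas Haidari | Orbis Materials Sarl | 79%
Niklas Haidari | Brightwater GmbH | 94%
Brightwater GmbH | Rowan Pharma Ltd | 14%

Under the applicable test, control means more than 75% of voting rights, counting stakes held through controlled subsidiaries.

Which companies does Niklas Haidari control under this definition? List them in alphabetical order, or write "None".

Niklas holds 79% of Orbis, so Niklas controls Orbis.
Niklas holds 94% of Brightwater, so Niklas controls Brightwater.
Brightwater and Niklas together hold 14% + 65% = 79% of Rowan, so Niklas controls Rowan.
Niklas and Brightwater and Rowan together hold 89% + 6% + 5% = 100% of Lumen, so Niklas controls Lumen.
Brightwater holds 100% of Vantage, so Niklas controls Vantage.
No other company's threshold is met.

Brightwater GmbH, Lumen Group Sdn Bhd, Orbis Materials Sarl, Rowan Pharma Ltd, Vantage Ventures SRL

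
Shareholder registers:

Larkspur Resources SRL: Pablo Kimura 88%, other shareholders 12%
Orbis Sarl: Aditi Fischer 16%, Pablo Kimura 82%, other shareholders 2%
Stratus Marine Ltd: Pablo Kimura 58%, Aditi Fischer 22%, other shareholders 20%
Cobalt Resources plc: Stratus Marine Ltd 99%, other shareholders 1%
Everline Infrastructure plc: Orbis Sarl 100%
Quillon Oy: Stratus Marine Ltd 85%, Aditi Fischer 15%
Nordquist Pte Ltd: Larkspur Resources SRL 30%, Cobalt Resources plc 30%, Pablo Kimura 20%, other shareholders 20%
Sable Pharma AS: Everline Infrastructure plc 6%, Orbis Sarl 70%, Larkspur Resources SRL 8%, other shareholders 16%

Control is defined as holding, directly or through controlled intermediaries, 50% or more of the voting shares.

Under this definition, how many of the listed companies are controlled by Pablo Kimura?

Pablo holds 88% of Larkspur, so Pablo controls Larkspur.
Pablo holds 82% of Orbis, so Pablo controls Orbis.
Pablo holds 58% of Stratus, so Pablo controls Stratus.
Stratus holds 99% of Cobalt, so Pablo controls Cobalt.
Orbis holds 100% of Everline, so Pablo controls Everline.
Stratus holds 85% of Quillon, so Pablo controls Quillon.
Larkspur and Cobalt and Pablo together hold 30% + 30% + 20% = 80% of Nordquist, so Pablo controls Nordquist.
Everline and Orbis and Larkspur together hold 6% + 70% + 8% = 84% of Sable, so Pablo controls Sable.
Pablo controls 8 companies.

8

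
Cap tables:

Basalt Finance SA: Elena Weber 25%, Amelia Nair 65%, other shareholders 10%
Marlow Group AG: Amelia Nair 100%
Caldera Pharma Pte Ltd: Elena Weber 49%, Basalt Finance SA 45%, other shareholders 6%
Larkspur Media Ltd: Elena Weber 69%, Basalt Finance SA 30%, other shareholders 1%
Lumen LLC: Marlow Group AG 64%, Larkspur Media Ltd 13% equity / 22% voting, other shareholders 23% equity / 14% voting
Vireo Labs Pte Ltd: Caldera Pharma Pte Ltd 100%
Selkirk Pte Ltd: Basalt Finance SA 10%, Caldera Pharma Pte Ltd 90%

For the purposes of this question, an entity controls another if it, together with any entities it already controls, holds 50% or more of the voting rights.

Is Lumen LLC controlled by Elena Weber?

No

Elena holds 69% of Larkspur, so Elena controls Larkspur.
In Lumen, Elena's side holds only 22%, not ≥ 50%.
So Elena does not control Lumen.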